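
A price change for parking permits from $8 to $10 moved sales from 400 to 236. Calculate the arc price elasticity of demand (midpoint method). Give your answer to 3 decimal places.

-2.321

ΔQ = 236 − 400 = -164; ΔP = 10 − 8 = 2.
Midpoints: P̄ = 9.00, Q̄ = 318.0.
ε = (ΔQ/ΔP)(P̄/Q̄) = (-164/2)(9.00/318.0).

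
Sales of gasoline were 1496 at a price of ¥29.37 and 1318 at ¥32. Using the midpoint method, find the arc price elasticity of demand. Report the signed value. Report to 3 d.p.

-1.476

ΔQ = 1318 − 1496 = -178; ΔP = 32 − 29.37 = 2.63.
Midpoints: P̄ = 30.69, Q̄ = 1407.0.
ε = (ΔQ/ΔP)(P̄/Q̄) = (-178/2.63)(30.69/1407.0).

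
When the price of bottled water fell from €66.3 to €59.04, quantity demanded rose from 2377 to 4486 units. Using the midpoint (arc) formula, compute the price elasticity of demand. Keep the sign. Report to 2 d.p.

ΔQ = 4486 − 2377 = 2109; ΔP = 59.04 − 66.3 = -7.26.
Midpoints: P̄ = 62.67, Q̄ = 3431.5.
ε = (ΔQ/ΔP)(P̄/Q̄) = (2109/-7.26)(62.67/3431.5).

-5.31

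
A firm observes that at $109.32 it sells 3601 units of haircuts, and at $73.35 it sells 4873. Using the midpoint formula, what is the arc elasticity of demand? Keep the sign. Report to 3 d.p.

-0.762

ΔQ = 4873 − 3601 = 1272; ΔP = 73.35 − 109.32 = -35.97.
Midpoints: P̄ = 91.33, Q̄ = 4237.0.
ε = (ΔQ/ΔP)(P̄/Q̄) = (1272/-35.97)(91.33/4237.0).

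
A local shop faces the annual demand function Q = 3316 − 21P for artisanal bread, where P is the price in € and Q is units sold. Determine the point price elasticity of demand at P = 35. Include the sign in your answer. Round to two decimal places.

-0.28

At P = 35, Q = 2581.
dQ/dP = −21.
ε = (dQ/dP)(P/Q) = (-21)(35/2581).
|ε| < 1, so demand is inelastic at this price.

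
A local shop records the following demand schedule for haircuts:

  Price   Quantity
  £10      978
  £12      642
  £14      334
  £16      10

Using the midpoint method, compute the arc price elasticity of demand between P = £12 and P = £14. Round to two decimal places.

At P = 12, Q = 642; at P = 14, Q = 334.
ΔQ = -308, ΔP = 2. Midpoints: P̄ = 13.00, Q̄ = 488.0.
ε = (ΔQ/ΔP)(P̄/Q̄) = (-308/2)(13.00/488.0).

-4.10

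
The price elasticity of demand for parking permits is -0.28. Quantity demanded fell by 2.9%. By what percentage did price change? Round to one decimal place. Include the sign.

10.4%

%ΔP ≈ %ΔQ / ε = (-2.9%)/(-0.28) = 10.36%.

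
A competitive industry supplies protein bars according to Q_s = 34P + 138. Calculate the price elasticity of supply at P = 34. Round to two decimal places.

0.89

At P = 34, Q_s = 1294.
dQ_s/dP = 34.
ε_s = (dQ_s/dP)(P/Q_s) = (34)(34/1294).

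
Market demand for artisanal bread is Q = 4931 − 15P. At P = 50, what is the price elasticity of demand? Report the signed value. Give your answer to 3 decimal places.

At P = 50, Q = 4181.
dQ/dP = −15.
ε = (dQ/dP)(P/Q) = (-15)(50/4181).

-0.179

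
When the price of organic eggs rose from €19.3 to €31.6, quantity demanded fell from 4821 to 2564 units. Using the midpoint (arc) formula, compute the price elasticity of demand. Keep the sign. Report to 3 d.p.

-1.265

ΔQ = 2564 − 4821 = -2257; ΔP = 31.6 − 19.3 = 12.3.
Midpoints: P̄ = 25.45, Q̄ = 3692.5.
ε = (ΔQ/ΔP)(P̄/Q̄) = (-2257/12.3)(25.45/3692.5).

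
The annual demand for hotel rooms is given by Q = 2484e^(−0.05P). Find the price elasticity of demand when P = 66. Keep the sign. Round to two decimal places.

At P = 66, Q = 91.618.
dQ/dP = −0.05·2484e^(−0.05P) = −0.05Q = -4.581.
ε = (dQ/dP)(P/Q) = (-4.581)(66/91.618).

-3.30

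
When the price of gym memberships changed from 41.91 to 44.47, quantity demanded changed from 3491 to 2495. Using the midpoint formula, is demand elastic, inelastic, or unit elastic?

Arc ε ≈ -5.614.
|ε| = 5.61 > 1.

elastic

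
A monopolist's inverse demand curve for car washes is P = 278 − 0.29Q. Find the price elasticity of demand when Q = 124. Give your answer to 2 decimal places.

-6.73

At Q = 124, P = 278 − 0.29(124) = 242.04.
dP/dQ = −0.29, so dQ/dP = 1/(−0.29) = -3.448.
ε = (dQ/dP)(P/Q) = (-3.448)(242.04/124).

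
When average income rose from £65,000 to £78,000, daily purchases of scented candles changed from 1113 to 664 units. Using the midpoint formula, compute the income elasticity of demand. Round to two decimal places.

-2.78

ΔQ = -449, ΔI = 13000. Midpoints: Ī = 71,500, Q̄ = 888.5.
ε_I = (ΔQ/ΔI)(Ī/Q̄) = (-449/13000)(71500/888.5).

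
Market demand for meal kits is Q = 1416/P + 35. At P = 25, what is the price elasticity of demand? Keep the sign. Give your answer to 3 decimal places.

At P = 25, Q = 91.640.
dQ/dP = −1416/P² = -2.266.
ε = (dQ/dP)(P/Q) = (-2.266)(25/91.640).

-0.618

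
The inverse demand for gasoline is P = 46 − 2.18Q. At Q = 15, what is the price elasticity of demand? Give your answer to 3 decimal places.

-0.407

At Q = 15, P = 46 − 2.18(15) = 13.30.
dP/dQ = −2.18, so dQ/dP = 1/(−2.18) = -0.459.
ε = (dQ/dP)(P/Q) = (-0.459)(13.30/15).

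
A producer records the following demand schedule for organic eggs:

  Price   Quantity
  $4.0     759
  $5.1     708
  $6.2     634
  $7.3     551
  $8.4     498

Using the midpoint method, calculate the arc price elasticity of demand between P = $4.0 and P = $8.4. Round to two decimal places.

-0.59

At P = 4.0, Q = 759; at P = 8.4, Q = 498.
ΔQ = -261, ΔP = 4.4. Midpoints: P̄ = 6.20, Q̄ = 628.5.
ε = (ΔQ/ΔP)(P̄/Q̄) = (-261/4.4)(6.20/628.5).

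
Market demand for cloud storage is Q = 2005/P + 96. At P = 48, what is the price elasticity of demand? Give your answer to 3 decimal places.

At P = 48, Q = 137.771.
dQ/dP = −2005/P² = -0.870.
ε = (dQ/dP)(P/Q) = (-0.870)(48/137.771).

-0.303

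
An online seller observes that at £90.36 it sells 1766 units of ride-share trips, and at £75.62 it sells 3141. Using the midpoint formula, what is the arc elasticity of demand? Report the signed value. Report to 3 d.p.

-3.155

ΔQ = 3141 − 1766 = 1375; ΔP = 75.62 − 90.36 = -14.74.
Midpoints: P̄ = 82.99, Q̄ = 2453.5.
ε = (ΔQ/ΔP)(P̄/Q̄) = (1375/-14.74)(82.99/2453.5).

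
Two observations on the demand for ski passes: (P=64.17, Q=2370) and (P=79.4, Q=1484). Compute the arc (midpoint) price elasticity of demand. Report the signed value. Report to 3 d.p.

-2.167

ΔQ = 1484 − 2370 = -886; ΔP = 79.4 − 64.17 = 15.23.
Midpoints: P̄ = 71.78, Q̄ = 1927.0.
ε = (ΔQ/ΔP)(P̄/Q̄) = (-886/15.23)(71.78/1927.0).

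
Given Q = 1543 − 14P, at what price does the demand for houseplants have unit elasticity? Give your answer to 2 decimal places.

55.11

For linear demand Q = a − bP, ε = −bP/(a − bP). |ε| = 1 when bP = a − bP, i.e. P = a/(2b).
P = 1543/(2·14) = 1543/28 = 55.1071.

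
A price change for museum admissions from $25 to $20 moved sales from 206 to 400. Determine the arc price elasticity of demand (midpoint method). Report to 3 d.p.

-2.881

ΔQ = 400 − 206 = 194; ΔP = 20 − 25 = -5.
Midpoints: P̄ = 22.50, Q̄ = 303.0.
ε = (ΔQ/ΔP)(P̄/Q̄) = (194/-5)(22.50/303.0).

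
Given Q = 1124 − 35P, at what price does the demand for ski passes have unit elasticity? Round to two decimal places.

For linear demand Q = a − bP, ε = −bP/(a − bP). |ε| = 1 when bP = a − bP, i.e. P = a/(2b).
P = 1124/(2·35) = 1124/70 = 16.0571.

16.06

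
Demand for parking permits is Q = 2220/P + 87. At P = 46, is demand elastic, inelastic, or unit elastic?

Q = 135.261, dQ/dP = -1.049.
ε = (dQ/dP)(P/Q) ≈ -0.357.
|ε| = 0.36 < 1.

inelastic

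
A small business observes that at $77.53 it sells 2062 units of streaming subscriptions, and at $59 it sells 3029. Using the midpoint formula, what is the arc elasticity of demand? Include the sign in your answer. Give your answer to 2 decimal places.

-1.40

ΔQ = 3029 − 2062 = 967; ΔP = 59 − 77.53 = -18.53.
Midpoints: P̄ = 68.27, Q̄ = 2545.5.
ε = (ΔQ/ΔP)(P̄/Q̄) = (967/-18.53)(68.27/2545.5).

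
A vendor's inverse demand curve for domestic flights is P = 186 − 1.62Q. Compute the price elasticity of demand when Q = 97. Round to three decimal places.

-0.184

At Q = 97, P = 186 − 1.62(97) = 28.86.
dP/dQ = −1.62, so dQ/dP = 1/(−1.62) = -0.617.
ε = (dQ/dP)(P/Q) = (-0.617)(28.86/97).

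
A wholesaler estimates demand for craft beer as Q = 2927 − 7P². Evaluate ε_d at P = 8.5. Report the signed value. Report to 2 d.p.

-0.42

At P = 8.5, Q = 2421.250.
dQ/dP = −14P = -119.
ε = (dQ/dP)(P/Q) = (-119)(8.5/2421.250).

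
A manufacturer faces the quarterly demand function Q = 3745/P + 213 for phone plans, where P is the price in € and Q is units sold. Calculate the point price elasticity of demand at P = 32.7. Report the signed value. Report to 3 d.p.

-0.350

At P = 32.7, Q = 327.526.
dQ/dP = −3745/P² = -3.502.
ε = (dQ/dP)(P/Q) = (-3.502)(32.7/327.526).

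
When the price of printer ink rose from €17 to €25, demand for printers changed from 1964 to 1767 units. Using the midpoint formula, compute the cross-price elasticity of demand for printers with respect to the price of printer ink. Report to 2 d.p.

ΔQ_x = 1767 − 1964 = -197; ΔP_y = 25 − 17 = 8.
Midpoints: P̄_y = 21.00, Q̄_x = 1865.5.
ε_xy = (ΔQ_x/ΔP_y)(P̄_y/Q̄_x) = (-197/8)(21.00/1865.5).
ε_xy < 0, so the goods are complements.

-0.28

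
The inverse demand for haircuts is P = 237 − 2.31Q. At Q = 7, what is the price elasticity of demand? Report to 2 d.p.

-13.66

At Q = 7, P = 237 − 2.31(7) = 220.83.
dP/dQ = −2.31, so dQ/dP = 1/(−2.31) = -0.433.
ε = (dQ/dP)(P/Q) = (-0.433)(220.83/7).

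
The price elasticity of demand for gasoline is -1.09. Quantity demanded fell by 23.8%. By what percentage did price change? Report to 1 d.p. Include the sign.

21.8%

%ΔP ≈ %ΔQ / ε = (-23.8%)/(-1.09) = 21.83%.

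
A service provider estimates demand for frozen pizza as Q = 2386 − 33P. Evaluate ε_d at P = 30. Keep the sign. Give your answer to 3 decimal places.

At P = 30, Q = 1396.
dQ/dP = −33.
ε = (dQ/dP)(P/Q) = (-33)(30/1396).

-0.709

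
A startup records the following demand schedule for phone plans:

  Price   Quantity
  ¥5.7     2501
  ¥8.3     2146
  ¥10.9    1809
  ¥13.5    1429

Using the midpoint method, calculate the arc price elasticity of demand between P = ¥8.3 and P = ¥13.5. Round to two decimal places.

At P = 8.3, Q = 2146; at P = 13.5, Q = 1429.
ΔQ = -717, ΔP = 5.2. Midpoints: P̄ = 10.90, Q̄ = 1787.5.
ε = (ΔQ/ΔP)(P̄/Q̄) = (-717/5.2)(10.90/1787.5).

-0.84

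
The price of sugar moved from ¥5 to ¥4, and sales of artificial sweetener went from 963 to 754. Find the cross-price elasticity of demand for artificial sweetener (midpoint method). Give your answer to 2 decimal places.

1.10

ΔQ_x = 754 − 963 = -209; ΔP_y = 4 − 5 = -1.
Midpoints: P̄_y = 4.50, Q̄_x = 858.5.
ε_xy = (ΔQ_x/ΔP_y)(P̄_y/Q̄_x) = (-209/-1)(4.50/858.5).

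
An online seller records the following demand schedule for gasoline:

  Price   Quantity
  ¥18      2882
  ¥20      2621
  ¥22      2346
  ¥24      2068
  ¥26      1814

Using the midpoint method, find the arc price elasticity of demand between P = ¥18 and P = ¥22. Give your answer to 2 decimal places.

-1.03

At P = 18, Q = 2882; at P = 22, Q = 2346.
ΔQ = -536, ΔP = 4. Midpoints: P̄ = 20.00, Q̄ = 2614.0.
ε = (ΔQ/ΔP)(P̄/Q̄) = (-536/4)(20.00/2614.0).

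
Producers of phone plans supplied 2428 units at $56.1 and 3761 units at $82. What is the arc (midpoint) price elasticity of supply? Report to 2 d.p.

1.15

ΔQ = 3761 − 2428 = 1333; ΔP = 82 − 56.1 = 25.9.
Midpoints: P̄ = 69.05, Q̄ = 3094.5.
ε_s = (ΔQ/ΔP)(P̄/Q̄) = (1333/25.9)(69.05/3094.5).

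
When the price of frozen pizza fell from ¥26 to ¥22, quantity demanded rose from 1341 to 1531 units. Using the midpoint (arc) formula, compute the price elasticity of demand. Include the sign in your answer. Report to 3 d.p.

-0.794

ΔQ = 1531 − 1341 = 190; ΔP = 22 − 26 = -4.
Midpoints: P̄ = 24.00, Q̄ = 1436.0.
ε = (ΔQ/ΔP)(P̄/Q̄) = (190/-4)(24.00/1436.0).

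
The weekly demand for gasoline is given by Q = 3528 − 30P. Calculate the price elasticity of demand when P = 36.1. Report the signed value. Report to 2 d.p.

-0.44

At P = 36.1, Q = 2445.
dQ/dP = −30.
ε = (dQ/dP)(P/Q) = (-30)(36.1/2445).
|ε| < 1, so demand is inelastic at this price.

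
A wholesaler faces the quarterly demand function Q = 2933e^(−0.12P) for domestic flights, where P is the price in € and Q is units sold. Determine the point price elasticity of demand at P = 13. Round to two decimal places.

-1.56

At P = 13, Q = 616.329.
dQ/dP = −0.12·2933e^(−0.12P) = −0.12Q = -73.959.
ε = (dQ/dP)(P/Q) = (-73.959)(13/616.329).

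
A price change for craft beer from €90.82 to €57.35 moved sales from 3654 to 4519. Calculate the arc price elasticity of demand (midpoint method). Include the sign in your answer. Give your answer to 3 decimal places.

ΔQ = 4519 − 3654 = 865; ΔP = 57.35 − 90.82 = -33.47.
Midpoints: P̄ = 74.08, Q̄ = 4086.5.
ε = (ΔQ/ΔP)(P̄/Q̄) = (865/-33.47)(74.08/4086.5).

-0.469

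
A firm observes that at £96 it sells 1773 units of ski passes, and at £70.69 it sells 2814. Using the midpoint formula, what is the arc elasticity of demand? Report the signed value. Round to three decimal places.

ΔQ = 2814 − 1773 = 1041; ΔP = 70.69 − 96 = -25.31.
Midpoints: P̄ = 83.34, Q̄ = 2293.5.
ε = (ΔQ/ΔP)(P̄/Q̄) = (1041/-25.31)(83.34/2293.5).

-1.495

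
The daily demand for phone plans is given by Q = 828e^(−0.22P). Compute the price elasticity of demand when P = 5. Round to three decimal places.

At P = 5, Q = 275.617.
dQ/dP = −0.22·828e^(−0.22P) = −0.22Q = -60.636.
ε = (dQ/dP)(P/Q) = (-60.636)(5/275.617).
|ε| > 1, so demand is elastic at this price.

-1.100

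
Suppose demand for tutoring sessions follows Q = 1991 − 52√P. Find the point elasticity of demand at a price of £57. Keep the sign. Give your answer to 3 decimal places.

At P = 57, Q = 1598.409.
dQ/dP = −52/(2√P) = -3.444.
ε = (dQ/dP)(P/Q) = (-3.444)(57/1598.409).
|ε| < 1, so demand is inelastic at this price.

-0.123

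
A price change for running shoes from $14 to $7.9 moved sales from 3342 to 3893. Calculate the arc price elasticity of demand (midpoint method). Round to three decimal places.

ΔQ = 3893 − 3342 = 551; ΔP = 7.9 − 14 = -6.1.
Midpoints: P̄ = 10.95, Q̄ = 3617.5.
ε = (ΔQ/ΔP)(P̄/Q̄) = (551/-6.1)(10.95/3617.5).

-0.273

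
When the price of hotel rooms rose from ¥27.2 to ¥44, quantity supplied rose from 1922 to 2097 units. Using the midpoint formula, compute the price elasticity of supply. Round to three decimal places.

ΔQ = 2097 − 1922 = 175; ΔP = 44 − 27.2 = 16.8.
Midpoints: P̄ = 35.60, Q̄ = 2009.5.
ε_s = (ΔQ/ΔP)(P̄/Q̄) = (175/16.8)(35.60/2009.5).

0.185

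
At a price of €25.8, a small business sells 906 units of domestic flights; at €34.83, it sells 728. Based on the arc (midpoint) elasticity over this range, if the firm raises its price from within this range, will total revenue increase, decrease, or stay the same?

increase

Arc ε = (-178/9.03)(30.31/817.0) ≈ -0.731.
|ε| = 0.73 < 1, so demand is inelastic. A price rise therefore raises total revenue.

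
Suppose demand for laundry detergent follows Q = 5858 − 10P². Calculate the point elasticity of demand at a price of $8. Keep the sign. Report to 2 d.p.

At P = 8, Q = 5218.
dQ/dP = −20P = -160.
ε = (dQ/dP)(P/Q) = (-160)(8/5218).

-0.25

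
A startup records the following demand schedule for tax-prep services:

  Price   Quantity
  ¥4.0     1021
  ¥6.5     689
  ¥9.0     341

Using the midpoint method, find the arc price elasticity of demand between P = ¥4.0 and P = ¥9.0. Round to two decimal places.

At P = 4.0, Q = 1021; at P = 9.0, Q = 341.
ΔQ = -680, ΔP = 5.0. Midpoints: P̄ = 6.50, Q̄ = 681.0.
ε = (ΔQ/ΔP)(P̄/Q̄) = (-680/5.0)(6.50/681.0).

-1.30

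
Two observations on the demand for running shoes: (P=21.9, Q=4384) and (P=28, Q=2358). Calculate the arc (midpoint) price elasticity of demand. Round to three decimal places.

ΔQ = 2358 − 4384 = -2026; ΔP = 28 − 21.9 = 6.1.
Midpoints: P̄ = 24.95, Q̄ = 3371.0.
ε = (ΔQ/ΔP)(P̄/Q̄) = (-2026/6.1)(24.95/3371.0).

-2.458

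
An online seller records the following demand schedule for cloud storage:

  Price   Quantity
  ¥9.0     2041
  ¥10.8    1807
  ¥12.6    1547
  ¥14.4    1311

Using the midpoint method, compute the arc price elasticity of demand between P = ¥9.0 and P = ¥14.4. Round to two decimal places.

-0.94

At P = 9.0, Q = 2041; at P = 14.4, Q = 1311.
ΔQ = -730, ΔP = 5.4. Midpoints: P̄ = 11.70, Q̄ = 1676.0.
ε = (ΔQ/ΔP)(P̄/Q̄) = (-730/5.4)(11.70/1676.0).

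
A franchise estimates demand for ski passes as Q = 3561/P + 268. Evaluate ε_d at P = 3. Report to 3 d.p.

At P = 3, Q = 1455.
dQ/dP = −3561/P² = -395.667.
ε = (dQ/dP)(P/Q) = (-395.667)(3/1455).

-0.816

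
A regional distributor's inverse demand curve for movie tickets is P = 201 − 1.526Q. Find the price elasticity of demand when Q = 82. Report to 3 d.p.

-0.606

At Q = 82, P = 201 − 1.526(82) = 75.87.
dP/dQ = −1.526, so dQ/dP = 1/(−1.526) = -0.655.
ε = (dQ/dP)(P/Q) = (-0.655)(75.87/82).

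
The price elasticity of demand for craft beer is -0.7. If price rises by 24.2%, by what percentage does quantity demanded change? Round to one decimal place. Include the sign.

%ΔQ ≈ ε × %ΔP = (-0.7)(24.2%) = -16.94%.

-16.9%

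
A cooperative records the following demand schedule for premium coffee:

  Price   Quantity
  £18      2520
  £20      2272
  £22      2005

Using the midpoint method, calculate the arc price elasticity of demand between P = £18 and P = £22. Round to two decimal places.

-1.14

At P = 18, Q = 2520; at P = 22, Q = 2005.
ΔQ = -515, ΔP = 4. Midpoints: P̄ = 20.00, Q̄ = 2262.5.
ε = (ΔQ/ΔP)(P̄/Q̄) = (-515/4)(20.00/2262.5).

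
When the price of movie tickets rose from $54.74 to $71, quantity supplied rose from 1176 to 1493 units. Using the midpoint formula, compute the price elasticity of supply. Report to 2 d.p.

ΔQ = 1493 − 1176 = 317; ΔP = 71 − 54.74 = 16.26.
Midpoints: P̄ = 62.87, Q̄ = 1334.5.
ε_s = (ΔQ/ΔP)(P̄/Q̄) = (317/16.26)(62.87/1334.5).

0.92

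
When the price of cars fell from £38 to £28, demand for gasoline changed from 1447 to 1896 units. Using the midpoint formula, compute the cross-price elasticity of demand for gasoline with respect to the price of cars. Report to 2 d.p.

ΔQ_x = 1896 − 1447 = 449; ΔP_y = 28 − 38 = -10.
Midpoints: P̄_y = 33.00, Q̄_x = 1671.5.
ε_xy = (ΔQ_x/ΔP_y)(P̄_y/Q̄_x) = (449/-10)(33.00/1671.5).

-0.89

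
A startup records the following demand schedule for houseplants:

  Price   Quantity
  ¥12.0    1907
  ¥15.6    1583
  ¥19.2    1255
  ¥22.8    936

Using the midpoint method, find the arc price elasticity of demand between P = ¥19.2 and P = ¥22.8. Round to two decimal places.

-1.70

At P = 19.2, Q = 1255; at P = 22.8, Q = 936.
ΔQ = -319, ΔP = 3.6. Midpoints: P̄ = 21.00, Q̄ = 1095.5.
ε = (ΔQ/ΔP)(P̄/Q̄) = (-319/3.6)(21.00/1095.5).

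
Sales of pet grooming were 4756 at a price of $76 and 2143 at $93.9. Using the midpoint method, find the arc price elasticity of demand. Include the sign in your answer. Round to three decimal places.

ΔQ = 2143 − 4756 = -2613; ΔP = 93.9 − 76 = 17.9.
Midpoints: P̄ = 84.95, Q̄ = 3449.5.
ε = (ΔQ/ΔP)(P̄/Q̄) = (-2613/17.9)(84.95/3449.5).

-3.595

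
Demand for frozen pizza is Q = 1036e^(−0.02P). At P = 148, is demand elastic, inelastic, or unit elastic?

elastic

Q = 53.684, dQ/dP = -1.074.
ε = (dQ/dP)(P/Q) ≈ -2.960.
|ε| = 2.96 > 1.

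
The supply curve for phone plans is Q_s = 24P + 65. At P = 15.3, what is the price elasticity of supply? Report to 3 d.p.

0.850

At P = 15.3, Q_s = 432.20.
dQ_s/dP = 24.
ε_s = (dQ_s/dP)(P/Q_s) = (24)(15.3/432.20).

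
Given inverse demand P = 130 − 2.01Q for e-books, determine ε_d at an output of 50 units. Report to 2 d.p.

At Q = 50, P = 130 − 2.01(50) = 29.50.
dP/dQ = −2.01, so dQ/dP = 1/(−2.01) = -0.498.
ε = (dQ/dP)(P/Q) = (-0.498)(29.50/50).

-0.29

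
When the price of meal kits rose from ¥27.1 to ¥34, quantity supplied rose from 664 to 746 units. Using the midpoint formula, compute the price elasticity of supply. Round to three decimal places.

0.515

ΔQ = 746 − 664 = 82; ΔP = 34 − 27.1 = 6.9.
Midpoints: P̄ = 30.55, Q̄ = 705.0.
ε_s = (ΔQ/ΔP)(P̄/Q̄) = (82/6.9)(30.55/705.0).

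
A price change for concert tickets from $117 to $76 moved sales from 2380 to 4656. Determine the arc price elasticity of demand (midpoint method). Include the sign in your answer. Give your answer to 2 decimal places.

ΔQ = 4656 − 2380 = 2276; ΔP = 76 − 117 = -41.
Midpoints: P̄ = 96.50, Q̄ = 3518.0.
ε = (ΔQ/ΔP)(P̄/Q̄) = (2276/-41)(96.50/3518.0).

-1.52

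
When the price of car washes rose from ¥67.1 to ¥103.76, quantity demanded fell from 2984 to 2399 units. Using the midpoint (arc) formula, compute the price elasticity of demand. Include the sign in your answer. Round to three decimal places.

ΔQ = 2399 − 2984 = -585; ΔP = 103.76 − 67.1 = 36.66.
Midpoints: P̄ = 85.43, Q̄ = 2691.5.
ε = (ΔQ/ΔP)(P̄/Q̄) = (-585/36.66)(85.43/2691.5).

-0.506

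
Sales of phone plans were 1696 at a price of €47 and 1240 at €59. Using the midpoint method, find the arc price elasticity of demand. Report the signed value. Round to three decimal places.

ΔQ = 1240 − 1696 = -456; ΔP = 59 − 47 = 12.
Midpoints: P̄ = 53.00, Q̄ = 1468.0.
ε = (ΔQ/ΔP)(P̄/Q̄) = (-456/12)(53.00/1468.0).

-1.372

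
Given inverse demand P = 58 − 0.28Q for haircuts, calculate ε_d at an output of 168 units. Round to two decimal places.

-0.23

At Q = 168, P = 58 − 0.28(168) = 10.96.
dP/dQ = −0.28, so dQ/dP = 1/(−0.28) = -3.571.
ε = (dQ/dP)(P/Q) = (-3.571)(10.96/168).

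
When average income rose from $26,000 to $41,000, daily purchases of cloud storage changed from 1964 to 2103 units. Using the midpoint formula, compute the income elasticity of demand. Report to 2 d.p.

ΔQ = 139, ΔI = 15000. Midpoints: Ī = 33,500, Q̄ = 2033.5.
ε_I = (ΔQ/ΔI)(Ī/Q̄) = (139/15000)(33500/2033.5).

0.15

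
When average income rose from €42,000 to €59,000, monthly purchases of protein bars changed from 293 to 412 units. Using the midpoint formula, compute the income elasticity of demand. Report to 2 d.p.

ΔQ = 119, ΔI = 17000. Midpoints: Ī = 50,500, Q̄ = 352.5.
ε_I = (ΔQ/ΔI)(Ī/Q̄) = (119/17000)(50500/352.5).
ε_I > 0, so the good is normal.

1.00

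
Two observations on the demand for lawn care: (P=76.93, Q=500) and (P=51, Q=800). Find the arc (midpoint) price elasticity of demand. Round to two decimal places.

-1.14

ΔQ = 800 − 500 = 300; ΔP = 51 − 76.93 = -25.93.
Midpoints: P̄ = 63.97, Q̄ = 650.0.
ε = (ΔQ/ΔP)(P̄/Q̄) = (300/-25.93)(63.97/650.0).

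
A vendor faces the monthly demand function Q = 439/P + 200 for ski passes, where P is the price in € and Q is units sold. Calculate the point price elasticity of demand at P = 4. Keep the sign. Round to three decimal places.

At P = 4, Q = 309.750.
dQ/dP = −439/P² = -27.438.
ε = (dQ/dP)(P/Q) = (-27.438)(4/309.750).

-0.354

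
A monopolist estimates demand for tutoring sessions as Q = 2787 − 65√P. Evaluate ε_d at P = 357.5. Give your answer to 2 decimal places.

At P = 357.5, Q = 1558.001.
dQ/dP = −65/(2√P) = -1.719.
ε = (dQ/dP)(P/Q) = (-1.719)(357.5/1558.001).

-0.39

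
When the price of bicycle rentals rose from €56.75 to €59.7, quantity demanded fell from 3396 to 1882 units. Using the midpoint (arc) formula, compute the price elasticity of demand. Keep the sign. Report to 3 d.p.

-11.323

ΔQ = 1882 − 3396 = -1514; ΔP = 59.7 − 56.75 = 2.95.
Midpoints: P̄ = 58.23, Q̄ = 2639.0.
ε = (ΔQ/ΔP)(P̄/Q̄) = (-1514/2.95)(58.23/2639.0).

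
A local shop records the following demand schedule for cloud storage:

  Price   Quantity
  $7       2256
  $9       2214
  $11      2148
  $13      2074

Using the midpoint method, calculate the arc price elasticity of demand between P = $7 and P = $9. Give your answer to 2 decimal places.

-0.08

At P = 7, Q = 2256; at P = 9, Q = 2214.
ΔQ = -42, ΔP = 2. Midpoints: P̄ = 8.00, Q̄ = 2235.0.
ε = (ΔQ/ΔP)(P̄/Q̄) = (-42/2)(8.00/2235.0).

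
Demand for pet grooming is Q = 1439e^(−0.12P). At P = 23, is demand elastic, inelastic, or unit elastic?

Q = 91.077, dQ/dP = -10.929.
ε = (dQ/dP)(P/Q) ≈ -2.760.
|ε| = 2.76 > 1.

elastic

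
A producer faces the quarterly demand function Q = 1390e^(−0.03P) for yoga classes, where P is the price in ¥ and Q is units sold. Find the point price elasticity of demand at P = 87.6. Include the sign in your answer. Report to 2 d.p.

At P = 87.6, Q = 100.390.
dQ/dP = −0.03·1390e^(−0.03P) = −0.03Q = -3.012.
ε = (dQ/dP)(P/Q) = (-3.012)(87.6/100.390).

-2.63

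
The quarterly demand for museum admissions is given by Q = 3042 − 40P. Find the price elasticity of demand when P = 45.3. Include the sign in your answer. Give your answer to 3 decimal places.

-1.473

At P = 45.3, Q = 1230.
dQ/dP = −40.
ε = (dQ/dP)(P/Q) = (-40)(45.3/1230).
|ε| > 1, so demand is elastic at this price.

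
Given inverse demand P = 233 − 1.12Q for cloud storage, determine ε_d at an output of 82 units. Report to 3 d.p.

-1.537

At Q = 82, P = 233 − 1.12(82) = 141.16.
dP/dQ = −1.12, so dQ/dP = 1/(−1.12) = -0.893.
ε = (dQ/dP)(P/Q) = (-0.893)(141.16/82).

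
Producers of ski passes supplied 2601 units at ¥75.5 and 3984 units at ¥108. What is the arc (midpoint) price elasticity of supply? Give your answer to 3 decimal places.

1.186

ΔQ = 3984 − 2601 = 1383; ΔP = 108 − 75.5 = 32.5.
Midpoints: P̄ = 91.75, Q̄ = 3292.5.
ε_s = (ΔQ/ΔP)(P̄/Q̄) = (1383/32.5)(91.75/3292.5).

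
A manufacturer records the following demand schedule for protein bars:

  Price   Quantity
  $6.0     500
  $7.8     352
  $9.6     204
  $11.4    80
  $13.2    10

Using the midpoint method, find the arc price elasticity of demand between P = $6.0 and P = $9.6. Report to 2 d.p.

At P = 6.0, Q = 500; at P = 9.6, Q = 204.
ΔQ = -296, ΔP = 3.6. Midpoints: P̄ = 7.80, Q̄ = 352.0.
ε = (ΔQ/ΔP)(P̄/Q̄) = (-296/3.6)(7.80/352.0).

-1.82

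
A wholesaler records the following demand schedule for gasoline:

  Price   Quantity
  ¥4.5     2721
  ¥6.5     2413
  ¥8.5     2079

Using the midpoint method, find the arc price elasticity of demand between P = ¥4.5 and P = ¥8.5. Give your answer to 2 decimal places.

At P = 4.5, Q = 2721; at P = 8.5, Q = 2079.
ΔQ = -642, ΔP = 4.0. Midpoints: P̄ = 6.50, Q̄ = 2400.0.
ε = (ΔQ/ΔP)(P̄/Q̄) = (-642/4.0)(6.50/2400.0).

-0.43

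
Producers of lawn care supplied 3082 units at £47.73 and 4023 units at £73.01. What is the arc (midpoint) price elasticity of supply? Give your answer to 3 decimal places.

0.633

ΔQ = 4023 − 3082 = 941; ΔP = 73.01 − 47.73 = 25.28.
Midpoints: P̄ = 60.37, Q̄ = 3552.5.
ε_s = (ΔQ/ΔP)(P̄/Q̄) = (941/25.28)(60.37/3552.5).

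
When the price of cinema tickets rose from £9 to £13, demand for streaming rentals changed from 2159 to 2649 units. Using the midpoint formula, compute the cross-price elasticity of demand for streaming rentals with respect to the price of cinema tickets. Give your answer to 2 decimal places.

0.56

ΔQ_x = 2649 − 2159 = 490; ΔP_y = 13 − 9 = 4.
Midpoints: P̄_y = 11.00, Q̄_x = 2404.0.
ε_xy = (ΔQ_x/ΔP_y)(P̄_y/Q̄_x) = (490/4)(11.00/2404.0).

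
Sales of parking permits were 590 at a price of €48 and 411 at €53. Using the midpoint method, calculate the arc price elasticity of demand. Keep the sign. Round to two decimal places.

-3.61

ΔQ = 411 − 590 = -179; ΔP = 53 − 48 = 5.
Midpoints: P̄ = 50.50, Q̄ = 500.5.
ε = (ΔQ/ΔP)(P̄/Q̄) = (-179/5)(50.50/500.5).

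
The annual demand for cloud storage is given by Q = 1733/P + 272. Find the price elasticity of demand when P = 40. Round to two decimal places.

-0.14

At P = 40, Q = 315.325.
dQ/dP = −1733/P² = -1.083.
ε = (dQ/dP)(P/Q) = (-1.083)(40/315.325).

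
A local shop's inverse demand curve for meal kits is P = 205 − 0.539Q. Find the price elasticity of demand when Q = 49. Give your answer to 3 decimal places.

-6.762

At Q = 49, P = 205 − 0.539(49) = 178.59.
dP/dQ = −0.539, so dQ/dP = 1/(−0.539) = -1.855.
ε = (dQ/dP)(P/Q) = (-1.855)(178.59/49).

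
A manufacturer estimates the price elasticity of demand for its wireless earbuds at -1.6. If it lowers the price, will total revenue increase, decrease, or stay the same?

increase

|ε| = 1.60 > 1, so demand is elastic. A price cut therefore raises total revenue.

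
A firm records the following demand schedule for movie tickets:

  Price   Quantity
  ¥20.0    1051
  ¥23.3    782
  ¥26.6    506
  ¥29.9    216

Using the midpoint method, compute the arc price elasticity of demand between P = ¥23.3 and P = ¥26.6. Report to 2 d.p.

At P = 23.3, Q = 782; at P = 26.6, Q = 506.
ΔQ = -276, ΔP = 3.3. Midpoints: P̄ = 24.95, Q̄ = 644.0.
ε = (ΔQ/ΔP)(P̄/Q̄) = (-276/3.3)(24.95/644.0).

-3.24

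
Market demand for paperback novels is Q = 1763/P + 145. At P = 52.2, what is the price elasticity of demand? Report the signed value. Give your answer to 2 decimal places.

At P = 52.2, Q = 178.774.
dQ/dP = −1763/P² = -0.647.
ε = (dQ/dP)(P/Q) = (-0.647)(52.2/178.774).
|ε| < 1, so demand is inelastic at this price.

-0.19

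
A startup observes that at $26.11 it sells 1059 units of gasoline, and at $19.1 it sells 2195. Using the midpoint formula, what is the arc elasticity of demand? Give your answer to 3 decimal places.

-2.252

ΔQ = 2195 − 1059 = 1136; ΔP = 19.1 − 26.11 = -7.01.
Midpoints: P̄ = 22.61, Q̄ = 1627.0.
ε = (ΔQ/ΔP)(P̄/Q̄) = (1136/-7.01)(22.61/1627.0).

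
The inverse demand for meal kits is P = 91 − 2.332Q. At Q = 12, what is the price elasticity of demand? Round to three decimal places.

At Q = 12, P = 91 − 2.332(12) = 63.02.
dP/dQ = −2.332, so dQ/dP = 1/(−2.332) = -0.429.
ε = (dQ/dP)(P/Q) = (-0.429)(63.02/12).

-2.252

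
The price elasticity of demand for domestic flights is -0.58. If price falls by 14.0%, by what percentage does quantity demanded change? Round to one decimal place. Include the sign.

8.1%

%ΔQ ≈ ε × %ΔP = (-0.58)(-14.0%) = 8.12%.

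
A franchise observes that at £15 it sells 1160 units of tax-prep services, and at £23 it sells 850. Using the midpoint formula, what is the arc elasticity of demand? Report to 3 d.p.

ΔQ = 850 − 1160 = -310; ΔP = 23 − 15 = 8.
Midpoints: P̄ = 19.00, Q̄ = 1005.0.
ε = (ΔQ/ΔP)(P̄/Q̄) = (-310/8)(19.00/1005.0).

-0.733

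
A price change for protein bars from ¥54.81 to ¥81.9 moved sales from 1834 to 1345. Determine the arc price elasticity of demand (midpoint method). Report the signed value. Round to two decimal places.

ΔQ = 1345 − 1834 = -489; ΔP = 81.9 − 54.81 = 27.09.
Midpoints: P̄ = 68.36, Q̄ = 1589.5.
ε = (ΔQ/ΔP)(P̄/Q̄) = (-489/27.09)(68.36/1589.5).

-0.78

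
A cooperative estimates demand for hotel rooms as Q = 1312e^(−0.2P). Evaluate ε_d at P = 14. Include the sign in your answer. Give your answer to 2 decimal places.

-2.80

At P = 14, Q = 79.783.
dQ/dP = −0.2·1312e^(−0.2P) = −0.2Q = -15.957.
ε = (dQ/dP)(P/Q) = (-15.957)(14/79.783).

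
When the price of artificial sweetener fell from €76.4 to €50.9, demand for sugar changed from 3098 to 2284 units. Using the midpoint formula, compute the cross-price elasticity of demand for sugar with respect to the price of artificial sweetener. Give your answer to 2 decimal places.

ΔQ_x = 2284 − 3098 = -814; ΔP_y = 50.9 − 76.4 = -25.5.
Midpoints: P̄_y = 63.65, Q̄_x = 2691.0.
ε_xy = (ΔQ_x/ΔP_y)(P̄_y/Q̄_x) = (-814/-25.5)(63.65/2691.0).
ε_xy > 0, so the goods are substitutes.

0.76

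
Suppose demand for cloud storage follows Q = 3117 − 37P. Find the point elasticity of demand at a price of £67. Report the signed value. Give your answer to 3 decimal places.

-3.886

At P = 67, Q = 638.
dQ/dP = −37.
ε = (dQ/dP)(P/Q) = (-37)(67/638).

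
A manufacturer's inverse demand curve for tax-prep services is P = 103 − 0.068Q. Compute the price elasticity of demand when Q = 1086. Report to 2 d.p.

-0.39

At Q = 1086, P = 103 − 0.068(1086) = 29.15.
dP/dQ = −0.068, so dQ/dP = 1/(−0.068) = -14.706.
ε = (dQ/dP)(P/Q) = (-14.706)(29.15/1086).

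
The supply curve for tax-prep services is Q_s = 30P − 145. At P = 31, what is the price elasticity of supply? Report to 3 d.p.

At P = 31, Q_s = 785.
dQ_s/dP = 30.
ε_s = (dQ_s/dP)(P/Q_s) = (30)(31/785).

1.185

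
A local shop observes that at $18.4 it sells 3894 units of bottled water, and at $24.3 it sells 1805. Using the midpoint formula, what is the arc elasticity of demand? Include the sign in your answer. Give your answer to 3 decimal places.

ΔQ = 1805 − 3894 = -2089; ΔP = 24.3 − 18.4 = 5.9.
Midpoints: P̄ = 21.35, Q̄ = 2849.5.
ε = (ΔQ/ΔP)(P̄/Q̄) = (-2089/5.9)(21.35/2849.5).

-2.653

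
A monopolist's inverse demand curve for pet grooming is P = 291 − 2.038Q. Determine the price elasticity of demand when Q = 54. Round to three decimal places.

-1.644

At Q = 54, P = 291 − 2.038(54) = 180.95.
dP/dQ = −2.038, so dQ/dP = 1/(−2.038) = -0.491.
ε = (dQ/dP)(P/Q) = (-0.491)(180.95/54).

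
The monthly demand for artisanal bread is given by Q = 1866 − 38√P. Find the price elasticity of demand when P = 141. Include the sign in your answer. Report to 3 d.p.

At P = 141, Q = 1414.775.
dQ/dP = −38/(2√P) = -1.600.
ε = (dQ/dP)(P/Q) = (-1.600)(141/1414.775).
|ε| < 1, so demand is inelastic at this price.

-0.159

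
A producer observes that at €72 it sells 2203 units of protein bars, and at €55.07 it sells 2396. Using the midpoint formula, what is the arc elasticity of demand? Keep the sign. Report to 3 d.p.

-0.315

ΔQ = 2396 − 2203 = 193; ΔP = 55.07 − 72 = -16.93.
Midpoints: P̄ = 63.53, Q̄ = 2299.5.
ε = (ΔQ/ΔP)(P̄/Q̄) = (193/-16.93)(63.53/2299.5).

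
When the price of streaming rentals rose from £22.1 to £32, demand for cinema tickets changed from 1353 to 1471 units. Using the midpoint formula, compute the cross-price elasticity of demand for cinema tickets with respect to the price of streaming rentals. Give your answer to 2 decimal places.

0.23

ΔQ_x = 1471 − 1353 = 118; ΔP_y = 32 − 22.1 = 9.9.
Midpoints: P̄_y = 27.05, Q̄_x = 1412.0.
ε_xy = (ΔQ_x/ΔP_y)(P̄_y/Q̄_x) = (118/9.9)(27.05/1412.0).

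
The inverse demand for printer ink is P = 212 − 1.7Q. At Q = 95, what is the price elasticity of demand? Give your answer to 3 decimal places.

At Q = 95, P = 212 − 1.7(95) = 50.50.
dP/dQ = −1.7, so dQ/dP = 1/(−1.7) = -0.588.
ε = (dQ/dP)(P/Q) = (-0.588)(50.50/95).

-0.313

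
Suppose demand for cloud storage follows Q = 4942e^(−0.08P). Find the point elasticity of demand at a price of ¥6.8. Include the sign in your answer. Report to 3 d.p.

At P = 6.8, Q = 2868.445.
dQ/dP = −0.08·4942e^(−0.08P) = −0.08Q = -229.476.
ε = (dQ/dP)(P/Q) = (-229.476)(6.8/2868.445).
|ε| < 1, so demand is inelastic at this price.

-0.544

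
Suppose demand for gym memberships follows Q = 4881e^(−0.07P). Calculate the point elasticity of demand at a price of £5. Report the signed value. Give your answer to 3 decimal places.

-0.350

At P = 5, Q = 3439.583.
dQ/dP = −0.07·4881e^(−0.07P) = −0.07Q = -240.771.
ε = (dQ/dP)(P/Q) = (-240.771)(5/3439.583).
|ε| < 1, so demand is inelastic at this price.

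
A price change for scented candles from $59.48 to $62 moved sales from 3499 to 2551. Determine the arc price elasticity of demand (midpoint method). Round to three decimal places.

-7.554

ΔQ = 2551 − 3499 = -948; ΔP = 62 − 59.48 = 2.52.
Midpoints: P̄ = 60.74, Q̄ = 3025.0.
ε = (ΔQ/ΔP)(P̄/Q̄) = (-948/2.52)(60.74/3025.0).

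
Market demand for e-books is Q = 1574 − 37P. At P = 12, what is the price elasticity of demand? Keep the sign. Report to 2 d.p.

-0.39

At P = 12, Q = 1130.
dQ/dP = −37.
ε = (dQ/dP)(P/Q) = (-37)(12/1130).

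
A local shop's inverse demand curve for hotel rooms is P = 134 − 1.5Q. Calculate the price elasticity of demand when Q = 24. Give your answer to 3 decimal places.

-2.722

At Q = 24, P = 134 − 1.5(24) = 98.00.
dP/dQ = −1.5, so dQ/dP = 1/(−1.5) = -0.667.
ε = (dQ/dP)(P/Q) = (-0.667)(98.00/24).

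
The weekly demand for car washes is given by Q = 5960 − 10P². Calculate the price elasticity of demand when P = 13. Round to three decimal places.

At P = 13, Q = 4270.
dQ/dP = −20P = -260.
ε = (dQ/dP)(P/Q) = (-260)(13/4270).

-0.792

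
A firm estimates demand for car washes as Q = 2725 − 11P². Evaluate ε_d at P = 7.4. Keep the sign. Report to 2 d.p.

At P = 7.4, Q = 2122.640.
dQ/dP = −22P = -162.800.
ε = (dQ/dP)(P/Q) = (-162.800)(7.4/2122.640).

-0.57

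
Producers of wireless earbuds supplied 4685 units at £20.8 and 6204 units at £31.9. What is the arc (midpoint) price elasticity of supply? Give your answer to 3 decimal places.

ΔQ = 6204 − 4685 = 1519; ΔP = 31.9 − 20.8 = 11.1.
Midpoints: P̄ = 26.35, Q̄ = 5444.5.
ε_s = (ΔQ/ΔP)(P̄/Q̄) = (1519/11.1)(26.35/5444.5).

0.662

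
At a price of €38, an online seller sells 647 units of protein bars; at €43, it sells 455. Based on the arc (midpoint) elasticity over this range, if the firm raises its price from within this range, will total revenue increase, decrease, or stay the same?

Arc ε = (-192/5)(40.50/551.0) ≈ -2.823.
|ε| = 2.82 > 1, so demand is elastic. A price rise therefore reduces total revenue.

decrease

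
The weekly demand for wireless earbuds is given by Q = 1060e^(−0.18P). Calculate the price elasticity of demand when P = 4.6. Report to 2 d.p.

-0.83

At P = 4.6, Q = 463.138.
dQ/dP = −0.18·1060e^(−0.18P) = −0.18Q = -83.365.
ε = (dQ/dP)(P/Q) = (-83.365)(4.6/463.138).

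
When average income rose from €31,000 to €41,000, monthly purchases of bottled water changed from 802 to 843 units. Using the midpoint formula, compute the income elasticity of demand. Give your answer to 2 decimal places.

0.18

ΔQ = 41, ΔI = 10000. Midpoints: Ī = 36,000, Q̄ = 822.5.
ε_I = (ΔQ/ΔI)(Ī/Q̄) = (41/10000)(36000/822.5).
ε_I > 0, so the good is normal.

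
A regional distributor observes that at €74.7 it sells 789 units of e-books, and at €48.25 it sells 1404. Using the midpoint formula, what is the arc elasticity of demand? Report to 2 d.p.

ΔQ = 1404 − 789 = 615; ΔP = 48.25 − 74.7 = -26.45.
Midpoints: P̄ = 61.48, Q̄ = 1096.5.
ε = (ΔQ/ΔP)(P̄/Q̄) = (615/-26.45)(61.48/1096.5).

-1.30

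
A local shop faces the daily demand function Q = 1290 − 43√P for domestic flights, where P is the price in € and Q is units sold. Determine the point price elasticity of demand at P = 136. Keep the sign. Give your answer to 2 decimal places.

-0.32

At P = 136, Q = 788.538.
dQ/dP = −43/(2√P) = -1.844.
ε = (dQ/dP)(P/Q) = (-1.844)(136/788.538).
|ε| < 1, so demand is inelastic at this price.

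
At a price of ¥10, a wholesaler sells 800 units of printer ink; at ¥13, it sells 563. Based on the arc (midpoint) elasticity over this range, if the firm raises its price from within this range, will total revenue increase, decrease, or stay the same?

Arc ε = (-237/3)(11.50/681.5) ≈ -1.333.
|ε| = 1.33 > 1, so demand is elastic. A price rise therefore reduces total revenue.

decrease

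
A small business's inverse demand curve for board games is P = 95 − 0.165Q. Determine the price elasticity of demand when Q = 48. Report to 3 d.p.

-10.995

At Q = 48, P = 95 − 0.165(48) = 87.08.
dP/dQ = −0.165, so dQ/dP = 1/(−0.165) = -6.061.
ε = (dQ/dP)(P/Q) = (-6.061)(87.08/48).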